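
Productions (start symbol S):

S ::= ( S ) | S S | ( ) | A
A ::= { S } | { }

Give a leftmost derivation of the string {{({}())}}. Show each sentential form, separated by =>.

S=>A=>{S}=>{A}=>{{S}}=>{{(S)}}=>{{(SS)}}=>{{(AS)}}=>{{({}S)}}=>{{({}())}}

S => A   [S ::= A]
A => {S}   [A ::= { S }]
{S} => {A}   [S ::= A]
{A} => {{S}}   [A ::= { S }]
{{S}} => {{(S)}}   [S ::= ( S )]
{{(S)}} => {{(SS)}}   [S ::= S S]
{{(SS)}} => {{(AS)}}   [S ::= A]
{{(AS)}} => {{({}S)}}   [A ::= { }]
{{({}S)}} => {{({}())}}   [S ::= ( )]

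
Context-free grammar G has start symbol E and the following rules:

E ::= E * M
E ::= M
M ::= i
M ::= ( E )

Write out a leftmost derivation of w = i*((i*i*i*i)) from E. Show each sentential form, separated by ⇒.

E⇒E*M⇒M*M⇒i*M⇒i*(E)⇒i*(M)⇒i*((E))⇒i*((E*M))⇒i*((E*M*M))⇒i*((E*M*M*M))⇒i*((M*M*M*M))⇒i*((i*M*M*M))⇒i*((i*i*M*M))⇒i*((i*i*i*M))⇒i*((i*i*i*i))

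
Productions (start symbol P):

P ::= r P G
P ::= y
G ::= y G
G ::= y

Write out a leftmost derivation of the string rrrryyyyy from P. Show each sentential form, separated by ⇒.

P ⇒ rPG ⇒ rrPGG ⇒ rrrPGGG ⇒ rrrrPGGGG ⇒ rrrryGGGG ⇒ rrrryyGGG ⇒ rrrryyyGG ⇒ rrrryyyyG ⇒ rrrryyyyy

P ⇒ rPG   [P ::= r P G]
rPG ⇒ rrPGG   [P ::= r P G]
rrPGG ⇒ rrrPGGG   [P ::= r P G]
rrrPGGG ⇒ rrrrPGGGG   [P ::= r P G]
rrrrPGGGG ⇒ rrrryGGGG   [P ::= y]
rrrryGGGG ⇒ rrrryyGGG   [G ::= y]
rrrryyGGG ⇒ rrrryyyGG   [G ::= y]
rrrryyyGG ⇒ rrrryyyyG   [G ::= y]
rrrryyyyG ⇒ rrrryyyyy   [G ::= y]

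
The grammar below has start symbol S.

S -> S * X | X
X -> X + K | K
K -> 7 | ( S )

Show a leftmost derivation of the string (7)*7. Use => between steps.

S => S*X => X*X => K*X => (S)*X => (X)*X => (K)*X => (7)*X => (7)*K => (7)*7

S => S*X   [S -> S * X]
S*X => X*X   [S -> X]
X*X => K*X   [X -> K]
K*X => (S)*X   [K -> ( S )]
(S)*X => (X)*X   [S -> X]
(X)*X => (K)*X   [X -> K]
(K)*X => (7)*X   [K -> 7]
(7)*X => (7)*K   [X -> K]
(7)*K => (7)*7   [K -> 7]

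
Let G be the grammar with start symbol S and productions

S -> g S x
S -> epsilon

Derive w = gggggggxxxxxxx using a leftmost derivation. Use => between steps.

S => gSx => ggSxx => gggSxxx => ggggSxxxx => gggggSxxxxx => ggggggSxxxxxx => gggggggSxxxxxxx => gggggggxxxxxxx

S => gSx   [S -> g S x]
gSx => ggSxx   [S -> g S x]
ggSxx => gggSxxx   [S -> g S x]
gggSxxx => ggggSxxxx   [S -> g S x]
ggggSxxxx => gggggSxxxxx   [S -> g S x]
gggggSxxxxx => ggggggSxxxxxx   [S -> g S x]
ggggggSxxxxxx => gggggggSxxxxxxx   [S -> g S x]
gggggggSxxxxxxx => gggggggxxxxxxx   [S -> epsilon]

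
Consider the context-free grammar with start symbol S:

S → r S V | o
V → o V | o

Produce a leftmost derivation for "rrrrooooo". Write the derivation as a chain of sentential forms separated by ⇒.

S ⇒ rSV   [S → r S V]
rSV ⇒ rrSVV   [S → r S V]
rrSVV ⇒ rrrSVVV   [S → r S V]
rrrSVVV ⇒ rrrrSVVVV   [S → r S V]
rrrrSVVVV ⇒ rrrroVVVV   [S → o]
rrrroVVVV ⇒ rrrrooVVV   [V → o]
rrrrooVVV ⇒ rrrroooVV   [V → o]
rrrroooVV ⇒ rrrrooooV   [V → o]
rrrrooooV ⇒ rrrrooooo   [V → o]

S ⇒ rSV ⇒ rrSVV ⇒ rrrSVVV ⇒ rrrrSVVVV ⇒ rrrroVVVV ⇒ rrrrooVVV ⇒ rrrroooVV ⇒ rrrrooooV ⇒ rrrrooooo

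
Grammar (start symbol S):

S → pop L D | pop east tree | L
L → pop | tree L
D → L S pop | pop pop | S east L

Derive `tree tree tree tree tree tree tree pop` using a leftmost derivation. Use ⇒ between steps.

S ⇒ L ⇒ tree L ⇒ tree tree L ⇒ tree tree tree L ⇒ tree tree tree tree L ⇒ tree tree tree tree tree L ⇒ tree tree tree tree tree tree L ⇒ tree tree tree tree tree tree tree L ⇒ tree tree tree tree tree tree tree pop

S ⇒ L   [S → L]
L ⇒ tree L   [L → tree L]
tree L ⇒ tree tree L   [L → tree L]
tree tree L ⇒ tree tree tree L   [L → tree L]
tree tree tree L ⇒ tree tree tree tree L   [L → tree L]
tree tree tree tree L ⇒ tree tree tree tree tree L   [L → tree L]
tree tree tree tree tree L ⇒ tree tree tree tree tree tree L   [L → tree L]
tree tree tree tree tree tree L ⇒ tree tree tree tree tree tree tree L   [L → tree L]
tree tree tree tree tree tree tree L ⇒ tree tree tree tree tree tree tree pop   [L → pop]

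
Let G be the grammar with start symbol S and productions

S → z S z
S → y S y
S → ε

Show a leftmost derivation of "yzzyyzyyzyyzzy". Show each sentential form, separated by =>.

S => ySy   [S → y S y]
ySy => yzSzy   [S → z S z]
yzSzy => yzzSzzy   [S → z S z]
yzzSzzy => yzzySyzzy   [S → y S y]
yzzySyzzy => yzzyySyyzzy   [S → y S y]
yzzyySyyzzy => yzzyyzSzyyzzy   [S → z S z]
yzzyyzSzyyzzy => yzzyyzySyzyyzzy   [S → y S y]
yzzyyzySyzyyzzy => yzzyyzyyzyyzzy   [S → ε]

S => ySy => yzSzy => yzzSzzy => yzzySyzzy => yzzyySyyzzy => yzzyyzSzyyzzy => yzzyyzySyzyyzzy => yzzyyzyyzyyzzy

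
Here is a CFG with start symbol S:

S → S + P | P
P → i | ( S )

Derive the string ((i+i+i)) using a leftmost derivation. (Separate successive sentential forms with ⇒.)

S⇒P⇒(S)⇒(P)⇒((S))⇒((S+P))⇒((S+P+P))⇒((P+P+P))⇒((i+P+P))⇒((i+i+P))⇒((i+i+i))

S ⇒ P   [S → P]
P ⇒ (S)   [P → ( S )]
(S) ⇒ (P)   [S → P]
(P) ⇒ ((S))   [P → ( S )]
((S)) ⇒ ((S+P))   [S → S + P]
((S+P)) ⇒ ((S+P+P))   [S → S + P]
((S+P+P)) ⇒ ((P+P+P))   [S → P]
((P+P+P)) ⇒ ((i+P+P))   [P → i]
((i+P+P)) ⇒ ((i+i+P))   [P → i]
((i+i+P)) ⇒ ((i+i+i))   [P → i]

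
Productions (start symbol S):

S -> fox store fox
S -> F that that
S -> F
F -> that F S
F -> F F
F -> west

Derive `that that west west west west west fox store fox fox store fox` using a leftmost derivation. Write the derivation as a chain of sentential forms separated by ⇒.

S ⇒ F ⇒ that F S ⇒ that that F S S ⇒ that that F F S S ⇒ that that F F F S S ⇒ that that F F F F S S ⇒ that that F F F F F S S ⇒ that that west F F F F S S ⇒ that that west west F F F S S ⇒ that that west west west F F S S ⇒ that that west west west west F S S ⇒ that that west west west west west S S ⇒ that that west west west west west fox store fox S ⇒ that that west west west west west fox store fox fox store fox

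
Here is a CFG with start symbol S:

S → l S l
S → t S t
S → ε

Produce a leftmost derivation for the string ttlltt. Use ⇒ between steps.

S ⇒ tSt ⇒ ttStt ⇒ ttlSltt ⇒ ttlltt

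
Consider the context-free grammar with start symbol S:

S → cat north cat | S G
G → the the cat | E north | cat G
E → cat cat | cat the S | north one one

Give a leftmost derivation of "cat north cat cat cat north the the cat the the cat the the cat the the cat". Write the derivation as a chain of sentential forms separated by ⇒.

S ⇒ S G ⇒ S G G ⇒ S G G G ⇒ S G G G G ⇒ S G G G G G ⇒ cat north cat G G G G G ⇒ cat north cat E north G G G G ⇒ cat north cat cat cat north G G G G ⇒ cat north cat cat cat north the the cat G G G ⇒ cat north cat cat cat north the the cat the the cat G G ⇒ cat north cat cat cat north the the cat the the cat the the cat G ⇒ cat north cat cat cat north the the cat the the cat the the cat the the cat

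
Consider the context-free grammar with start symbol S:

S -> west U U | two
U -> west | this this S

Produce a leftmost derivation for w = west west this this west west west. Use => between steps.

S => west U U   [S -> west U U]
west U U => west west U   [U -> west]
west west U => west west this this S   [U -> this this S]
west west this this S => west west this this west U U   [S -> west U U]
west west this this west U U => west west this this west west U   [U -> west]
west west this this west west U => west west this this west west west   [U -> west]

S => west U U => west west U => west west this this S => west west this this west U U => west west this this west west U => west west this this west west west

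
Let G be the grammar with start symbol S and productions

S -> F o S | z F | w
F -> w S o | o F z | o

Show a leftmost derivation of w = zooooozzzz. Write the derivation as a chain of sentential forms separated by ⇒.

S ⇒ zF   [S -> z F]
zF ⇒ zoFz   [F -> o F z]
zoFz ⇒ zooFzz   [F -> o F z]
zooFzz ⇒ zoooFzzz   [F -> o F z]
zoooFzzz ⇒ zooooFzzzz   [F -> o F z]
zooooFzzzz ⇒ zooooozzzz   [F -> o]

S⇒zF⇒zoFz⇒zooFzz⇒zoooFzzz⇒zooooFzzzz⇒zooooozzzz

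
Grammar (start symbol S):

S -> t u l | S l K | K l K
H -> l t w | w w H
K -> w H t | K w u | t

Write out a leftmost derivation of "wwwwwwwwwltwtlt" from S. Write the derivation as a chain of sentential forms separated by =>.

S => KlK => wHtlK => wwwHtlK => wwwwwHtlK => wwwwwwwHtlK => wwwwwwwwwHtlK => wwwwwwwwwltwtlK => wwwwwwwwwltwtlt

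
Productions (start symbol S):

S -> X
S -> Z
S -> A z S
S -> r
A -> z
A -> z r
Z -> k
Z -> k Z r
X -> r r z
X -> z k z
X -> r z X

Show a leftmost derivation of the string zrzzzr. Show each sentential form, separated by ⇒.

S ⇒ AzS ⇒ zrzS ⇒ zrzAzS ⇒ zrzzzS ⇒ zrzzzr

S ⇒ AzS   [S -> A z S]
AzS ⇒ zrzS   [A -> z r]
zrzS ⇒ zrzAzS   [S -> A z S]
zrzAzS ⇒ zrzzzS   [A -> z]
zrzzzS ⇒ zrzzzr   [S -> r]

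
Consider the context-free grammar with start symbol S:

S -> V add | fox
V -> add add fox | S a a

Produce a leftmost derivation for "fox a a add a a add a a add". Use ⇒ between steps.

S ⇒ V add ⇒ S a a add ⇒ V add a a add ⇒ S a a add a a add ⇒ V add a a add a a add ⇒ S a a add a a add a a add ⇒ fox a a add a a add a a add

S ⇒ V add   [S -> V add]
V add ⇒ S a a add   [V -> S a a]
S a a add ⇒ V add a a add   [S -> V add]
V add a a add ⇒ S a a add a a add   [V -> S a a]
S a a add a a add ⇒ V add a a add a a add   [S -> V add]
V add a a add a a add ⇒ S a a add a a add a a add   [V -> S a a]
S a a add a a add a a add ⇒ fox a a add a a add a a add   [S -> fox]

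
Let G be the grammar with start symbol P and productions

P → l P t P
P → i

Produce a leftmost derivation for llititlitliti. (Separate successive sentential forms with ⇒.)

P ⇒ lPtP   [P → l P t P]
lPtP ⇒ llPtPtP   [P → l P t P]
llPtPtP ⇒ llitPtP   [P → i]
llitPtP ⇒ llititP   [P → i]
llititP ⇒ llititlPtP   [P → l P t P]
llititlPtP ⇒ llititlitP   [P → i]
llititlitP ⇒ llititlitlPtP   [P → l P t P]
llititlitlPtP ⇒ llititlitlitP   [P → i]
llititlitlitP ⇒ llititlitliti   [P → i]

P⇒lPtP⇒llPtPtP⇒llitPtP⇒llititP⇒llititlPtP⇒llititlitP⇒llititlitlPtP⇒llititlitlitP⇒llititlitliti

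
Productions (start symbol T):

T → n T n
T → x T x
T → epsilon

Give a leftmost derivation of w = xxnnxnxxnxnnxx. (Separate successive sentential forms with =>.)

T => xTx => xxTxx => xxnTnxx => xxnnTnnxx => xxnnxTxnnxx => xxnnxnTnxnnxx => xxnnxnxTxnxnnxx => xxnnxnxxnxnnxx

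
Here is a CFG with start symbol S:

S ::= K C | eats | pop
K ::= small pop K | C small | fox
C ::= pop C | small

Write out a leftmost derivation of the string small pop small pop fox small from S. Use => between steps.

S => K C => small pop K C => small pop small pop K C => small pop small pop fox C => small pop small pop fox small

S => K C   [S ::= K C]
K C => small pop K C   [K ::= small pop K]
small pop K C => small pop small pop K C   [K ::= small pop K]
small pop small pop K C => small pop small pop fox C   [K ::= fox]
small pop small pop fox C => small pop small pop fox small   [C ::= small]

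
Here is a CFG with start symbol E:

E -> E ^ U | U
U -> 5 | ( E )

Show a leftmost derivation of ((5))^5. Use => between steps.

E => E^U   [E -> E ^ U]
E^U => U^U   [E -> U]
U^U => (E)^U   [U -> ( E )]
(E)^U => (U)^U   [E -> U]
(U)^U => ((E))^U   [U -> ( E )]
((E))^U => ((U))^U   [E -> U]
((U))^U => ((5))^U   [U -> 5]
((5))^U => ((5))^5   [U -> 5]

E => E^U => U^U => (E)^U => (U)^U => ((E))^U => ((U))^U => ((5))^U => ((5))^5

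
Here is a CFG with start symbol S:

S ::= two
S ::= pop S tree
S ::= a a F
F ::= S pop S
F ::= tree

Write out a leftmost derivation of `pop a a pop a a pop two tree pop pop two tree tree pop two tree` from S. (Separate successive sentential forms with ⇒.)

S ⇒ pop S tree ⇒ pop a a F tree ⇒ pop a a S pop S tree ⇒ pop a a pop S tree pop S tree ⇒ pop a a pop a a F tree pop S tree ⇒ pop a a pop a a S pop S tree pop S tree ⇒ pop a a pop a a pop S tree pop S tree pop S tree ⇒ pop a a pop a a pop two tree pop S tree pop S tree ⇒ pop a a pop a a pop two tree pop pop S tree tree pop S tree ⇒ pop a a pop a a pop two tree pop pop two tree tree pop S tree ⇒ pop a a pop a a pop two tree pop pop two tree tree pop two tree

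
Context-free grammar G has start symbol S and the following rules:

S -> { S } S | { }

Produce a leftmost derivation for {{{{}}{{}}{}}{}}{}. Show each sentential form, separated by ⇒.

S ⇒ {S}S   [S -> { S } S]
{S}S ⇒ {{S}S}S   [S -> { S } S]
{{S}S}S ⇒ {{{S}S}S}S   [S -> { S } S]
{{{S}S}S}S ⇒ {{{{}}S}S}S   [S -> { }]
{{{{}}S}S}S ⇒ {{{{}}{S}S}S}S   [S -> { S } S]
{{{{}}{S}S}S}S ⇒ {{{{}}{{}}S}S}S   [S -> { }]
{{{{}}{{}}S}S}S ⇒ {{{{}}{{}}{}}S}S   [S -> { }]
{{{{}}{{}}{}}S}S ⇒ {{{{}}{{}}{}}{}}S   [S -> { }]
{{{{}}{{}}{}}{}}S ⇒ {{{{}}{{}}{}}{}}{}   [S -> { }]

S ⇒ {S}S ⇒ {{S}S}S ⇒ {{{S}S}S}S ⇒ {{{{}}S}S}S ⇒ {{{{}}{S}S}S}S ⇒ {{{{}}{{}}S}S}S ⇒ {{{{}}{{}}{}}S}S ⇒ {{{{}}{{}}{}}{}}S ⇒ {{{{}}{{}}{}}{}}{}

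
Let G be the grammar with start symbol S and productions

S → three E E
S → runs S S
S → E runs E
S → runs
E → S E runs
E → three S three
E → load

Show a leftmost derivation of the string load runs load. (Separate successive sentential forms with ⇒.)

S ⇒ E runs E ⇒ load runs E ⇒ load runs load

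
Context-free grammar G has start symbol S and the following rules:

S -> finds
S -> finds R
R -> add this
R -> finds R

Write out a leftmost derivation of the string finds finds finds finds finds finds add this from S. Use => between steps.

S => finds R   [S -> finds R]
finds R => finds finds R   [R -> finds R]
finds finds R => finds finds finds R   [R -> finds R]
finds finds finds R => finds finds finds finds R   [R -> finds R]
finds finds finds finds R => finds finds finds finds finds R   [R -> finds R]
finds finds finds finds finds R => finds finds finds finds finds finds R   [R -> finds R]
finds finds finds finds finds finds R => finds finds finds finds finds finds add this   [R -> add this]

S => finds R => finds finds R => finds finds finds R => finds finds finds finds R => finds finds finds finds finds R => finds finds finds finds finds finds R => finds finds finds finds finds finds add this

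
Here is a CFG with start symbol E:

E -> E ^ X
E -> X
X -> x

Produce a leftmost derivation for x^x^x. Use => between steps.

E => E^X => E^X^X => X^X^X => x^X^X => x^x^X => x^x^x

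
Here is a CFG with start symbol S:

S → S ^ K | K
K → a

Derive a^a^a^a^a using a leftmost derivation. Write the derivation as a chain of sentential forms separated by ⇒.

S ⇒ S^K ⇒ S^K^K ⇒ S^K^K^K ⇒ S^K^K^K^K ⇒ K^K^K^K^K ⇒ a^K^K^K^K ⇒ a^a^K^K^K ⇒ a^a^a^K^K ⇒ a^a^a^a^K ⇒ a^a^a^a^a

S ⇒ S^K   [S → S ^ K]
S^K ⇒ S^K^K   [S → S ^ K]
S^K^K ⇒ S^K^K^K   [S → S ^ K]
S^K^K^K ⇒ S^K^K^K^K   [S → S ^ K]
S^K^K^K^K ⇒ K^K^K^K^K   [S → K]
K^K^K^K^K ⇒ a^K^K^K^K   [K → a]
a^K^K^K^K ⇒ a^a^K^K^K   [K → a]
a^a^K^K^K ⇒ a^a^a^K^K   [K → a]
a^a^a^K^K ⇒ a^a^a^a^K   [K → a]
a^a^a^a^K ⇒ a^a^a^a^a   [K → a]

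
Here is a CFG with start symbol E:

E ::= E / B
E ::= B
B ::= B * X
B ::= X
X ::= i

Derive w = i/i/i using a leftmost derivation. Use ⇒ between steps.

E ⇒ E/B   [E ::= E / B]
E/B ⇒ E/B/B   [E ::= E / B]
E/B/B ⇒ B/B/B   [E ::= B]
B/B/B ⇒ X/B/B   [B ::= X]
X/B/B ⇒ i/B/B   [X ::= i]
i/B/B ⇒ i/X/B   [B ::= X]
i/X/B ⇒ i/i/B   [X ::= i]
i/i/B ⇒ i/i/X   [B ::= X]
i/i/X ⇒ i/i/i   [X ::= i]

E ⇒ E/B ⇒ E/B/B ⇒ B/B/B ⇒ X/B/B ⇒ i/B/B ⇒ i/X/B ⇒ i/i/B ⇒ i/i/X ⇒ i/i/i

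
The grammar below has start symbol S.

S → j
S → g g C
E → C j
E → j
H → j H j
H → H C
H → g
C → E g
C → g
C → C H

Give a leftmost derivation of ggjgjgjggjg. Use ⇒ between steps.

S ⇒ ggC   [S → g g C]
ggC ⇒ ggEg   [C → E g]
ggEg ⇒ ggCjg   [E → C j]
ggCjg ⇒ ggCHjg   [C → C H]
ggCHjg ⇒ ggCHHjg   [C → C H]
ggCHHjg ⇒ ggCHHHjg   [C → C H]
ggCHHHjg ⇒ ggEgHHHjg   [C → E g]
ggEgHHHjg ⇒ ggjgHHHjg   [E → j]
ggjgHHHjg ⇒ ggjgjHjHHjg   [H → j H j]
ggjgjHjHHjg ⇒ ggjgjgjHHjg   [H → g]
ggjgjgjHHjg ⇒ ggjgjgjgHjg   [H → g]
ggjgjgjgHjg ⇒ ggjgjgjggjg   [H → g]

S ⇒ ggC ⇒ ggEg ⇒ ggCjg ⇒ ggCHjg ⇒ ggCHHjg ⇒ ggCHHHjg ⇒ ggEgHHHjg ⇒ ggjgHHHjg ⇒ ggjgjHjHHjg ⇒ ggjgjgjHHjg ⇒ ggjgjgjgHjg ⇒ ggjgjgjggjg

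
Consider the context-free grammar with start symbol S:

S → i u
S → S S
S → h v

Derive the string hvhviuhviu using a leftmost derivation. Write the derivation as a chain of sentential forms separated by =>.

S => SS => SSS => SSSS => SSSSS => hvSSSS => hvhvSSS => hvhviuSS => hvhviuhvS => hvhviuhviu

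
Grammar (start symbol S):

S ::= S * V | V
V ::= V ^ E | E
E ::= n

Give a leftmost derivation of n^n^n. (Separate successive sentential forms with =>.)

S=>V=>V^E=>V^E^E=>E^E^E=>n^E^E=>n^n^E=>n^n^n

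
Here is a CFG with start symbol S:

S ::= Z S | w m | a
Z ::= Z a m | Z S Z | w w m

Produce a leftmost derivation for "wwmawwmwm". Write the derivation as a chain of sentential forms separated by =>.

S => ZS => ZSZS => wwmSZS => wwmaZS => wwmawwmS => wwmawwmwm

S => ZS   [S ::= Z S]
ZS => ZSZS   [Z ::= Z S Z]
ZSZS => wwmSZS   [Z ::= w w m]
wwmSZS => wwmaZS   [S ::= a]
wwmaZS => wwmawwmS   [Z ::= w w m]
wwmawwmS => wwmawwmwm   [S ::= w m]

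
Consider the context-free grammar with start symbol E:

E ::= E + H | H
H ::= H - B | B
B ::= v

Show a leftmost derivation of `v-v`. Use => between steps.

E => H   [E ::= H]
H => H-B   [H ::= H - B]
H-B => B-B   [H ::= B]
B-B => v-B   [B ::= v]
v-B => v-v   [B ::= v]

E=>H=>H-B=>B-B=>v-B=>v-v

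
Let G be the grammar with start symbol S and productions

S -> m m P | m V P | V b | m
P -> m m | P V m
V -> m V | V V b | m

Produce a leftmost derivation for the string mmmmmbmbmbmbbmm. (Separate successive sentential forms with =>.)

S => mVP => mVVbP => mmVbP => mmVVbbP => mmVVbVbbP => mmVVbVbVbbP => mmVVbVbVbVbbP => mmmVVbVbVbVbbP => mmmmVbVbVbVbbP => mmmmmbVbVbVbbP => mmmmmbmbVbVbbP => mmmmmbmbmbVbbP => mmmmmbmbmbmbbP => mmmmmbmbmbmbbmm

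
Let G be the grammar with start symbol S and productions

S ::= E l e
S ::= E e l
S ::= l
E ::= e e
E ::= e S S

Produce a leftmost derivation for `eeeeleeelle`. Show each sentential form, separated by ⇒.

S ⇒ Ele   [S ::= E l e]
Ele ⇒ eSSle   [E ::= e S S]
eSSle ⇒ eEelSle   [S ::= E e l]
eEelSle ⇒ eeeelSle   [E ::= e e]
eeeelSle ⇒ eeeelEelle   [S ::= E e l]
eeeelEelle ⇒ eeeeleeelle   [E ::= e e]

S⇒Ele⇒eSSle⇒eEelSle⇒eeeelSle⇒eeeelEelle⇒eeeeleeelle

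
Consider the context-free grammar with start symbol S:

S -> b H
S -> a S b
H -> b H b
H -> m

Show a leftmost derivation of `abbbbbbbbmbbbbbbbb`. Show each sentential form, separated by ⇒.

S ⇒ aSb   [S -> a S b]
aSb ⇒ abHb   [S -> b H]
abHb ⇒ abbHbb   [H -> b H b]
abbHbb ⇒ abbbHbbb   [H -> b H b]
abbbHbbb ⇒ abbbbHbbbb   [H -> b H b]
abbbbHbbbb ⇒ abbbbbHbbbbb   [H -> b H b]
abbbbbHbbbbb ⇒ abbbbbbHbbbbbb   [H -> b H b]
abbbbbbHbbbbbb ⇒ abbbbbbbHbbbbbbb   [H -> b H b]
abbbbbbbHbbbbbbb ⇒ abbbbbbbbHbbbbbbbb   [H -> b H b]
abbbbbbbbHbbbbbbbb ⇒ abbbbbbbbmbbbbbbbb   [H -> m]

S ⇒ aSb ⇒ abHb ⇒ abbHbb ⇒ abbbHbbb ⇒ abbbbHbbbb ⇒ abbbbbHbbbbb ⇒ abbbbbbHbbbbbb ⇒ abbbbbbbHbbbbbbb ⇒ abbbbbbbbHbbbbbbbb ⇒ abbbbbbbbmbbbbbbbb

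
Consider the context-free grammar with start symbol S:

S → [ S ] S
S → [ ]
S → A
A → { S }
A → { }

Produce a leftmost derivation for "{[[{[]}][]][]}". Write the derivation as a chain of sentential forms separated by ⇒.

S ⇒ A   [S → A]
A ⇒ {S}   [A → { S }]
{S} ⇒ {[S]S}   [S → [ S ] S]
{[S]S} ⇒ {[[S]S]S}   [S → [ S ] S]
{[[S]S]S} ⇒ {[[A]S]S}   [S → A]
{[[A]S]S} ⇒ {[[{S}]S]S}   [A → { S }]
{[[{S}]S]S} ⇒ {[[{[]}]S]S}   [S → [ ]]
{[[{[]}]S]S} ⇒ {[[{[]}][]]S}   [S → [ ]]
{[[{[]}][]]S} ⇒ {[[{[]}][]][]}   [S → [ ]]

S ⇒ A ⇒ {S} ⇒ {[S]S} ⇒ {[[S]S]S} ⇒ {[[A]S]S} ⇒ {[[{S}]S]S} ⇒ {[[{[]}]S]S} ⇒ {[[{[]}][]]S} ⇒ {[[{[]}][]][]}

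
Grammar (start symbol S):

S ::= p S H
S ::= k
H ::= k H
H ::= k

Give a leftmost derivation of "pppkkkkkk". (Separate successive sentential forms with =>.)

S => pSH => ppSHH => pppSHHH => pppkHHH => pppkkHHH => pppkkkHH => pppkkkkHH => pppkkkkkH => pppkkkkkk

S => pSH   [S ::= p S H]
pSH => ppSHH   [S ::= p S H]
ppSHH => pppSHHH   [S ::= p S H]
pppSHHH => pppkHHH   [S ::= k]
pppkHHH => pppkkHHH   [H ::= k H]
pppkkHHH => pppkkkHH   [H ::= k]
pppkkkHH => pppkkkkHH   [H ::= k H]
pppkkkkHH => pppkkkkkH   [H ::= k]
pppkkkkkH => pppkkkkkk   [H ::= k]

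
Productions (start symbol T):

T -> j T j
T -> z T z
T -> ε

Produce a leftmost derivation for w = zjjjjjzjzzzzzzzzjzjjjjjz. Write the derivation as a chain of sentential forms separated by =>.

T => zTz   [T -> z T z]
zTz => zjTjz   [T -> j T j]
zjTjz => zjjTjjz   [T -> j T j]
zjjTjjz => zjjjTjjjz   [T -> j T j]
zjjjTjjjz => zjjjjTjjjjz   [T -> j T j]
zjjjjTjjjjz => zjjjjjTjjjjjz   [T -> j T j]
zjjjjjTjjjjjz => zjjjjjzTzjjjjjz   [T -> z T z]
zjjjjjzTzjjjjjz => zjjjjjzjTjzjjjjjz   [T -> j T j]
zjjjjjzjTjzjjjjjz => zjjjjjzjzTzjzjjjjjz   [T -> z T z]
zjjjjjzjzTzjzjjjjjz => zjjjjjzjzzTzzjzjjjjjz   [T -> z T z]
zjjjjjzjzzTzzjzjjjjjz => zjjjjjzjzzzTzzzjzjjjjjz   [T -> z T z]
zjjjjjzjzzzTzzzjzjjjjjz => zjjjjjzjzzzzTzzzzjzjjjjjz   [T -> z T z]
zjjjjjzjzzzzTzzzzjzjjjjjz => zjjjjjzjzzzzzzzzjzjjjjjz   [T -> ε]

T => zTz => zjTjz => zjjTjjz => zjjjTjjjz => zjjjjTjjjjz => zjjjjjTjjjjjz => zjjjjjzTzjjjjjz => zjjjjjzjTjzjjjjjz => zjjjjjzjzTzjzjjjjjz => zjjjjjzjzzTzzjzjjjjjz => zjjjjjzjzzzTzzzjzjjjjjz => zjjjjjzjzzzzTzzzzjzjjjjjz => zjjjjjzjzzzzzzzzjzjjjjjz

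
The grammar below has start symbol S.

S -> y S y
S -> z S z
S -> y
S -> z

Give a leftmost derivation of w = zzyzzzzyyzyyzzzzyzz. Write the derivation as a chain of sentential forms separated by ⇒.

S ⇒ zSz ⇒ zzSzz ⇒ zzySyzz ⇒ zzyzSzyzz ⇒ zzyzzSzzyzz ⇒ zzyzzzSzzzyzz ⇒ zzyzzzzSzzzzyzz ⇒ zzyzzzzySyzzzzyzz ⇒ zzyzzzzyySyyzzzzyzz ⇒ zzyzzzzyyzyyzzzzyzz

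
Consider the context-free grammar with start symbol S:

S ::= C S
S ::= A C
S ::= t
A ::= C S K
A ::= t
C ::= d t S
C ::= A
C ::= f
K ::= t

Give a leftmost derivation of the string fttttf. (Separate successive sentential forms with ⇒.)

S ⇒ AC ⇒ CSKC ⇒ ASKC ⇒ CSKSKC ⇒ fSKSKC ⇒ ftKSKC ⇒ fttSKC ⇒ ftttKC ⇒ fttttC ⇒ fttttf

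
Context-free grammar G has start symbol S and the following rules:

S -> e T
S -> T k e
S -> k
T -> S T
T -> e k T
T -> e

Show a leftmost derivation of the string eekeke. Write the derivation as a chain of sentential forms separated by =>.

S => eT   [S -> e T]
eT => eST   [T -> S T]
eST => eTkeT   [S -> T k e]
eTkeT => eekeT   [T -> e]
eekeT => eekeST   [T -> S T]
eekeST => eekekT   [S -> k]
eekekT => eekeke   [T -> e]

S=>eT=>eST=>eTkeT=>eekeT=>eekeST=>eekekT=>eekeke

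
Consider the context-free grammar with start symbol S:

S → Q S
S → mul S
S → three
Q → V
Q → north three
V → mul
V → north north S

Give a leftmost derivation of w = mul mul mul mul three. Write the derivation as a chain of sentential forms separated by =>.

S => mul S   [S → mul S]
mul S => mul Q S   [S → Q S]
mul Q S => mul V S   [Q → V]
mul V S => mul mul S   [V → mul]
mul mul S => mul mul mul S   [S → mul S]
mul mul mul S => mul mul mul mul S   [S → mul S]
mul mul mul mul S => mul mul mul mul three   [S → three]

S => mul S => mul Q S => mul V S => mul mul S => mul mul mul S => mul mul mul mul S => mul mul mul mul three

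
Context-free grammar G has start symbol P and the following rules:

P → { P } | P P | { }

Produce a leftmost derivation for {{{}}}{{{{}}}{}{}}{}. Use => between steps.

P => PP => {P}P => {{P}}P => {{{}}}P => {{{}}}PP => {{{}}}{P}P => {{{}}}{PP}P => {{{}}}{{P}P}P => {{{}}}{{{P}}P}P => {{{}}}{{{{}}}P}P => {{{}}}{{{{}}}PP}P => {{{}}}{{{{}}}{}P}P => {{{}}}{{{{}}}{}{}}P => {{{}}}{{{{}}}{}{}}{}

P => PP   [P → P P]
PP => {P}P   [P → { P }]
{P}P => {{P}}P   [P → { P }]
{{P}}P => {{{}}}P   [P → { }]
{{{}}}P => {{{}}}PP   [P → P P]
{{{}}}PP => {{{}}}{P}P   [P → { P }]
{{{}}}{P}P => {{{}}}{PP}P   [P → P P]
{{{}}}{PP}P => {{{}}}{{P}P}P   [P → { P }]
{{{}}}{{P}P}P => {{{}}}{{{P}}P}P   [P → { P }]
{{{}}}{{{P}}P}P => {{{}}}{{{{}}}P}P   [P → { }]
{{{}}}{{{{}}}P}P => {{{}}}{{{{}}}PP}P   [P → P P]
{{{}}}{{{{}}}PP}P => {{{}}}{{{{}}}{}P}P   [P → { }]
{{{}}}{{{{}}}{}P}P => {{{}}}{{{{}}}{}{}}P   [P → { }]
{{{}}}{{{{}}}{}{}}P => {{{}}}{{{{}}}{}{}}{}   [P → { }]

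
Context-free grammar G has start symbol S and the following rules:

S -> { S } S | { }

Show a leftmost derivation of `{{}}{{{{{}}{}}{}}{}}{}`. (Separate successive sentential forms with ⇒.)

S ⇒ {S}S ⇒ {{}}S ⇒ {{}}{S}S ⇒ {{}}{{S}S}S ⇒ {{}}{{{S}S}S}S ⇒ {{}}{{{{S}S}S}S}S ⇒ {{}}{{{{{}}S}S}S}S ⇒ {{}}{{{{{}}{}}S}S}S ⇒ {{}}{{{{{}}{}}{}}S}S ⇒ {{}}{{{{{}}{}}{}}{}}S ⇒ {{}}{{{{{}}{}}{}}{}}{}

S ⇒ {S}S   [S -> { S } S]
{S}S ⇒ {{}}S   [S -> { }]
{{}}S ⇒ {{}}{S}S   [S -> { S } S]
{{}}{S}S ⇒ {{}}{{S}S}S   [S -> { S } S]
{{}}{{S}S}S ⇒ {{}}{{{S}S}S}S   [S -> { S } S]
{{}}{{{S}S}S}S ⇒ {{}}{{{{S}S}S}S}S   [S -> { S } S]
{{}}{{{{S}S}S}S}S ⇒ {{}}{{{{{}}S}S}S}S   [S -> { }]
{{}}{{{{{}}S}S}S}S ⇒ {{}}{{{{{}}{}}S}S}S   [S -> { }]
{{}}{{{{{}}{}}S}S}S ⇒ {{}}{{{{{}}{}}{}}S}S   [S -> { }]
{{}}{{{{{}}{}}{}}S}S ⇒ {{}}{{{{{}}{}}{}}{}}S   [S -> { }]
{{}}{{{{{}}{}}{}}{}}S ⇒ {{}}{{{{{}}{}}{}}{}}{}   [S -> { }]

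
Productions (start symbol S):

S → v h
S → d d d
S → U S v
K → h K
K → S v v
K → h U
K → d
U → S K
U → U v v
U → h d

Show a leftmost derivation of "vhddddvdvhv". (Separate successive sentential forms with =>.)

S => USv => SKSv => USvKSv => SKSvKSv => vhKSvKSv => vhdSvKSv => vhddddvKSv => vhddddvdSv => vhddddvdvhv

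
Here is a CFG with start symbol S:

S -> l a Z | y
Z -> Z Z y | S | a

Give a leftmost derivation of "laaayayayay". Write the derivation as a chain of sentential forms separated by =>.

S=>laZ=>laZZy=>laZZyZy=>laZZyZyZy=>laZZyZyZyZy=>laaZyZyZyZy=>laaayZyZyZy=>laaayayZyZy=>laaayayayZy=>laaayayayay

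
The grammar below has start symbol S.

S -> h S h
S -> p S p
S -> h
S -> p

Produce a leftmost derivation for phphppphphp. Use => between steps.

S => pSp => phShp => phpSphp => phphShphp => phphpSphphp => phphppphphp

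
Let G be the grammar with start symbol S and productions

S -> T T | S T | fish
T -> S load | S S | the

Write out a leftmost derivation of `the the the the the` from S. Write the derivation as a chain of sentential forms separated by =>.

S => S T => S T T => S T T T => T T T T T => the T T T T => the the T T T => the the the T T => the the the the T => the the the the the

S => S T   [S -> S T]
S T => S T T   [S -> S T]
S T T => S T T T   [S -> S T]
S T T T => T T T T T   [S -> T T]
T T T T T => the T T T T   [T -> the]
the T T T T => the the T T T   [T -> the]
the the T T T => the the the T T   [T -> the]
the the the T T => the the the the T   [T -> the]
the the the the T => the the the the the   [T -> the]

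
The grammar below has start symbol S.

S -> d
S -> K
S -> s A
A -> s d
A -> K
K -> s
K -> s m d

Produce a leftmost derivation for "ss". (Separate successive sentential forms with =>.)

S => sA   [S -> s A]
sA => sK   [A -> K]
sK => ss   [K -> s]

S=>sA=>sK=>ss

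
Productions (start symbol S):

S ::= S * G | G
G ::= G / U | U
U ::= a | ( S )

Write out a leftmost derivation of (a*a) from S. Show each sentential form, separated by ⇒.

S ⇒ G ⇒ U ⇒ (S) ⇒ (S*G) ⇒ (G*G) ⇒ (U*G) ⇒ (a*G) ⇒ (a*U) ⇒ (a*a)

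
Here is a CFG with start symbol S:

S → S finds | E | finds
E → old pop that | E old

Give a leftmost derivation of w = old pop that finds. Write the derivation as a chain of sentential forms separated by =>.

S => S finds => E finds => old pop that finds

S => S finds   [S → S finds]
S finds => E finds   [S → E]
E finds => old pop that finds   [E → old pop that]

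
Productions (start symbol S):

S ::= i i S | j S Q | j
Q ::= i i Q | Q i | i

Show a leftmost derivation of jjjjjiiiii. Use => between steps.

S => jSQ => jjSQQ => jjjSQQQ => jjjjSQQQQ => jjjjjQQQQ => jjjjjQiQQQ => jjjjjiiQQQ => jjjjjiiiQQ => jjjjjiiiiQ => jjjjjiiiii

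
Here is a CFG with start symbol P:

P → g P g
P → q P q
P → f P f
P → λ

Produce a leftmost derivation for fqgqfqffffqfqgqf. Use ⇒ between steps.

P ⇒ fPf ⇒ fqPqf ⇒ fqgPgqf ⇒ fqgqPqgqf ⇒ fqgqfPfqgqf ⇒ fqgqfqPqfqgqf ⇒ fqgqfqfPfqfqgqf ⇒ fqgqfqffPffqfqgqf ⇒ fqgqfqffffqfqgqf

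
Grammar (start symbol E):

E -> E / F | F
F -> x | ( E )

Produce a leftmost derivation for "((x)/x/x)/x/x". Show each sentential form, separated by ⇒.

E ⇒ E/F ⇒ E/F/F ⇒ F/F/F ⇒ (E)/F/F ⇒ (E/F)/F/F ⇒ (E/F/F)/F/F ⇒ (F/F/F)/F/F ⇒ ((E)/F/F)/F/F ⇒ ((F)/F/F)/F/F ⇒ ((x)/F/F)/F/F ⇒ ((x)/x/F)/F/F ⇒ ((x)/x/x)/F/F ⇒ ((x)/x/x)/x/F ⇒ ((x)/x/x)/x/x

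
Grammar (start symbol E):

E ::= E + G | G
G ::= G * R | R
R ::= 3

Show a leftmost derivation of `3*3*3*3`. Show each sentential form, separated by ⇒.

E⇒G⇒G*R⇒G*R*R⇒G*R*R*R⇒R*R*R*R⇒3*R*R*R⇒3*3*R*R⇒3*3*3*R⇒3*3*3*3

E ⇒ G   [E ::= G]
G ⇒ G*R   [G ::= G * R]
G*R ⇒ G*R*R   [G ::= G * R]
G*R*R ⇒ G*R*R*R   [G ::= G * R]
G*R*R*R ⇒ R*R*R*R   [G ::= R]
R*R*R*R ⇒ 3*R*R*R   [R ::= 3]
3*R*R*R ⇒ 3*3*R*R   [R ::= 3]
3*3*R*R ⇒ 3*3*3*R   [R ::= 3]
3*3*3*R ⇒ 3*3*3*3   [R ::= 3]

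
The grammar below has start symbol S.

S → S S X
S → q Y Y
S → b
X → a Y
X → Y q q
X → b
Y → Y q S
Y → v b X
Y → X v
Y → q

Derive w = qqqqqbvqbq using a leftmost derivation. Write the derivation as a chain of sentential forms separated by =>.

S=>qYY=>qqY=>qqYqS=>qqqqS=>qqqqqYY=>qqqqqYqSY=>qqqqqXvqSY=>qqqqqbvqSY=>qqqqqbvqbY=>qqqqqbvqbq

S => qYY   [S → q Y Y]
qYY => qqY   [Y → q]
qqY => qqYqS   [Y → Y q S]
qqYqS => qqqqS   [Y → q]
qqqqS => qqqqqYY   [S → q Y Y]
qqqqqYY => qqqqqYqSY   [Y → Y q S]
qqqqqYqSY => qqqqqXvqSY   [Y → X v]
qqqqqXvqSY => qqqqqbvqSY   [X → b]
qqqqqbvqSY => qqqqqbvqbY   [S → b]
qqqqqbvqbY => qqqqqbvqbq   [Y → q]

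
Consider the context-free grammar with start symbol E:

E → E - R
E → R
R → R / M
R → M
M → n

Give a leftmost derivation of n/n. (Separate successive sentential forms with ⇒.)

E ⇒ R ⇒ R/M ⇒ M/M ⇒ n/M ⇒ n/n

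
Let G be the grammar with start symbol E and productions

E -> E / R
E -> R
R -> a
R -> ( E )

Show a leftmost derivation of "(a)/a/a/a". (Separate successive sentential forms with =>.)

E => E/R   [E -> E / R]
E/R => E/R/R   [E -> E / R]
E/R/R => E/R/R/R   [E -> E / R]
E/R/R/R => R/R/R/R   [E -> R]
R/R/R/R => (E)/R/R/R   [R -> ( E )]
(E)/R/R/R => (R)/R/R/R   [E -> R]
(R)/R/R/R => (a)/R/R/R   [R -> a]
(a)/R/R/R => (a)/a/R/R   [R -> a]
(a)/a/R/R => (a)/a/a/R   [R -> a]
(a)/a/a/R => (a)/a/a/a   [R -> a]

E => E/R => E/R/R => E/R/R/R => R/R/R/R => (E)/R/R/R => (R)/R/R/R => (a)/R/R/R => (a)/a/R/R => (a)/a/a/R => (a)/a/a/a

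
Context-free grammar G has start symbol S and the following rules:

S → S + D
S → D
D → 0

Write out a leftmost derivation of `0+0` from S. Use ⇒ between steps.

S⇒S+D⇒D+D⇒0+D⇒0+0

S ⇒ S+D   [S → S + D]
S+D ⇒ D+D   [S → D]
D+D ⇒ 0+D   [D → 0]
0+D ⇒ 0+0   [D → 0]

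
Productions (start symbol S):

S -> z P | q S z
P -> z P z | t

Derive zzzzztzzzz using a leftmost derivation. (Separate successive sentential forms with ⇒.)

S ⇒ zP   [S -> z P]
zP ⇒ zzPz   [P -> z P z]
zzPz ⇒ zzzPzz   [P -> z P z]
zzzPzz ⇒ zzzzPzzz   [P -> z P z]
zzzzPzzz ⇒ zzzzzPzzzz   [P -> z P z]
zzzzzPzzzz ⇒ zzzzztzzzz   [P -> t]

S⇒zP⇒zzPz⇒zzzPzz⇒zzzzPzzz⇒zzzzzPzzzz⇒zzzzztzzzz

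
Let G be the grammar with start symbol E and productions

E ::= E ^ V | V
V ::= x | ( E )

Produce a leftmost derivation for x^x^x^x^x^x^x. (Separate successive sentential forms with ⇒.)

E ⇒ E^V ⇒ E^V^V ⇒ E^V^V^V ⇒ E^V^V^V^V ⇒ E^V^V^V^V^V ⇒ E^V^V^V^V^V^V ⇒ V^V^V^V^V^V^V ⇒ x^V^V^V^V^V^V ⇒ x^x^V^V^V^V^V ⇒ x^x^x^V^V^V^V ⇒ x^x^x^x^V^V^V ⇒ x^x^x^x^x^V^V ⇒ x^x^x^x^x^x^V ⇒ x^x^x^x^x^x^x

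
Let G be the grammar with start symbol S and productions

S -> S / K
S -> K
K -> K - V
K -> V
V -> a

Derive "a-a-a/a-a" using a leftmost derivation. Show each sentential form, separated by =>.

S=>S/K=>K/K=>K-V/K=>K-V-V/K=>V-V-V/K=>a-V-V/K=>a-a-V/K=>a-a-a/K=>a-a-a/K-V=>a-a-a/V-V=>a-a-a/a-V=>a-a-a/a-a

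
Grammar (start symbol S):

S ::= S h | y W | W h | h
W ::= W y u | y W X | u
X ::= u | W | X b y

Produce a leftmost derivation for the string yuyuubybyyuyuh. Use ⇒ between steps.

S ⇒ Wh ⇒ Wyuh ⇒ Wyuyuh ⇒ yWXyuyuh ⇒ yuXyuyuh ⇒ yuXbyyuyuh ⇒ yuXbybyyuyuh ⇒ yuWbybyyuyuh ⇒ yuyWXbybyyuyuh ⇒ yuyuXbybyyuyuh ⇒ yuyuubybyyuyuh

S ⇒ Wh   [S ::= W h]
Wh ⇒ Wyuh   [W ::= W y u]
Wyuh ⇒ Wyuyuh   [W ::= W y u]
Wyuyuh ⇒ yWXyuyuh   [W ::= y W X]
yWXyuyuh ⇒ yuXyuyuh   [W ::= u]
yuXyuyuh ⇒ yuXbyyuyuh   [X ::= X b y]
yuXbyyuyuh ⇒ yuXbybyyuyuh   [X ::= X b y]
yuXbybyyuyuh ⇒ yuWbybyyuyuh   [X ::= W]
yuWbybyyuyuh ⇒ yuyWXbybyyuyuh   [W ::= y W X]
yuyWXbybyyuyuh ⇒ yuyuXbybyyuyuh   [W ::= u]
yuyuXbybyyuyuh ⇒ yuyuubybyyuyuh   [X ::= u]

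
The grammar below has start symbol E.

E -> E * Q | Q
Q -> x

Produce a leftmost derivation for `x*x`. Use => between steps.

E => E*Q   [E -> E * Q]
E*Q => Q*Q   [E -> Q]
Q*Q => x*Q   [Q -> x]
x*Q => x*x   [Q -> x]

E => E*Q => Q*Q => x*Q => x*x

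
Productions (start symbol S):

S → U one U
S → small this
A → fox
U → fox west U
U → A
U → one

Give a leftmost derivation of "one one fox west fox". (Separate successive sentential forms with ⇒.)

S ⇒ U one U ⇒ one one U ⇒ one one fox west U ⇒ one one fox west A ⇒ one one fox west fox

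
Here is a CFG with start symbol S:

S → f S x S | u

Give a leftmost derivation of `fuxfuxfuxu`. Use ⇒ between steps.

S ⇒ fSxS ⇒ fuxS ⇒ fuxfSxS ⇒ fuxfuxS ⇒ fuxfuxfSxS ⇒ fuxfuxfuxS ⇒ fuxfuxfuxu

S ⇒ fSxS   [S → f S x S]
fSxS ⇒ fuxS   [S → u]
fuxS ⇒ fuxfSxS   [S → f S x S]
fuxfSxS ⇒ fuxfuxS   [S → u]
fuxfuxS ⇒ fuxfuxfSxS   [S → f S x S]
fuxfuxfSxS ⇒ fuxfuxfuxS   [S → u]
fuxfuxfuxS ⇒ fuxfuxfuxu   [S → u]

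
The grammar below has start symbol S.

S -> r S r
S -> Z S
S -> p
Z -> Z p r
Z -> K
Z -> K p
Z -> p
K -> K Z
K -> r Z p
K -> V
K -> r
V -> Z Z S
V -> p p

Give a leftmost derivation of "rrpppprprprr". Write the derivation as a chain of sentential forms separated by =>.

S => rSr   [S -> r S r]
rSr => rrSrr   [S -> r S r]
rrSrr => rrZSrr   [S -> Z S]
rrZSrr => rrZprSrr   [Z -> Z p r]
rrZprSrr => rrZprprSrr   [Z -> Z p r]
rrZprprSrr => rrKprprSrr   [Z -> K]
rrKprprSrr => rrVprprSrr   [K -> V]
rrVprprSrr => rrZZSprprSrr   [V -> Z Z S]
rrZZSprprSrr => rrpZSprprSrr   [Z -> p]
rrpZSprprSrr => rrppSprprSrr   [Z -> p]
rrppSprprSrr => rrpppprprSrr   [S -> p]
rrpppprprSrr => rrpppprprprr   [S -> p]

S=>rSr=>rrSrr=>rrZSrr=>rrZprSrr=>rrZprprSrr=>rrKprprSrr=>rrVprprSrr=>rrZZSprprSrr=>rrpZSprprSrr=>rrppSprprSrr=>rrpppprprSrr=>rrpppprprprr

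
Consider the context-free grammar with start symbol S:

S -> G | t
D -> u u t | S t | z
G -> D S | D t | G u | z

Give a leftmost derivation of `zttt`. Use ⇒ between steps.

S ⇒ G ⇒ Dt ⇒ Stt ⇒ Gtt ⇒ Dttt ⇒ zttt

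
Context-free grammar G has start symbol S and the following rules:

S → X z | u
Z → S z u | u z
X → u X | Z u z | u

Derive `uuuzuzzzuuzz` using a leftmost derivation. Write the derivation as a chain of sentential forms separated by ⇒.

S ⇒ Xz ⇒ Zuzz ⇒ Szuuzz ⇒ Xzzuuzz ⇒ uXzzuuzz ⇒ uuXzzuuzz ⇒ uuZuzzzuuzz ⇒ uuuzuzzzuuzz

S ⇒ Xz   [S → X z]
Xz ⇒ Zuzz   [X → Z u z]
Zuzz ⇒ Szuuzz   [Z → S z u]
Szuuzz ⇒ Xzzuuzz   [S → X z]
Xzzuuzz ⇒ uXzzuuzz   [X → u X]
uXzzuuzz ⇒ uuXzzuuzz   [X → u X]
uuXzzuuzz ⇒ uuZuzzzuuzz   [X → Z u z]
uuZuzzzuuzz ⇒ uuuzuzzzuuzz   [Z → u z]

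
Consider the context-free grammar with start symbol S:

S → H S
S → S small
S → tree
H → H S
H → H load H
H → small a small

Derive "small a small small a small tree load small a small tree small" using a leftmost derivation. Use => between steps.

S => H S => small a small S => small a small S small => small a small H S small => small a small H load H S small => small a small H S load H S small => small a small small a small S load H S small => small a small small a small tree load H S small => small a small small a small tree load small a small S small => small a small small a small tree load small a small tree small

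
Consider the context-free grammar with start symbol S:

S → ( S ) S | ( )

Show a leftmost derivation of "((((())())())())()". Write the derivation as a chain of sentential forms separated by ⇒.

S⇒(S)S⇒((S)S)S⇒(((S)S)S)S⇒((((S)S)S)S)S⇒((((())S)S)S)S⇒((((())())S)S)S⇒((((())())())S)S⇒((((())())())())S⇒((((())())())())()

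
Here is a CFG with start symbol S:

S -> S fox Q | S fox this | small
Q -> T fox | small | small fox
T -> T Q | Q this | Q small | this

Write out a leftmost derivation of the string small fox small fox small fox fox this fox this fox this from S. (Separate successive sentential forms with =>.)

S => S fox this => S fox this fox this => S fox this fox this fox this => S fox Q fox this fox this fox this => small fox Q fox this fox this fox this => small fox T fox fox this fox this fox this => small fox Q small fox fox this fox this fox this => small fox small fox small fox fox this fox this fox this

S => S fox this   [S -> S fox this]
S fox this => S fox this fox this   [S -> S fox this]
S fox this fox this => S fox this fox this fox this   [S -> S fox this]
S fox this fox this fox this => S fox Q fox this fox this fox this   [S -> S fox Q]
S fox Q fox this fox this fox this => small fox Q fox this fox this fox this   [S -> small]
small fox Q fox this fox this fox this => small fox T fox fox this fox this fox this   [Q -> T fox]
small fox T fox fox this fox this fox this => small fox Q small fox fox this fox this fox this   [T -> Q small]
small fox Q small fox fox this fox this fox this => small fox small fox small fox fox this fox this fox this   [Q -> small fox]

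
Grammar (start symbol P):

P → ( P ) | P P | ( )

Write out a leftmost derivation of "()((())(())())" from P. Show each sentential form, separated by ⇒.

P ⇒ PP   [P → P P]
PP ⇒ ()P   [P → ( )]
()P ⇒ ()(P)   [P → ( P )]
()(P) ⇒ ()(PP)   [P → P P]
()(PP) ⇒ ()(PPP)   [P → P P]
()(PPP) ⇒ ()((P)PP)   [P → ( P )]
()((P)PP) ⇒ ()((())PP)   [P → ( )]
()((())PP) ⇒ ()((())(P)P)   [P → ( P )]
()((())(P)P) ⇒ ()((())(())P)   [P → ( )]
()((())(())P) ⇒ ()((())(())())   [P → ( )]

P ⇒ PP ⇒ ()P ⇒ ()(P) ⇒ ()(PP) ⇒ ()(PPP) ⇒ ()((P)PP) ⇒ ()((())PP) ⇒ ()((())(P)P) ⇒ ()((())(())P) ⇒ ()((())(())())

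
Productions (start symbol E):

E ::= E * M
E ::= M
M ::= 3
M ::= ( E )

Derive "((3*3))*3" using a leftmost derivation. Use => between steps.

E => E*M   [E ::= E * M]
E*M => M*M   [E ::= M]
M*M => (E)*M   [M ::= ( E )]
(E)*M => (M)*M   [E ::= M]
(M)*M => ((E))*M   [M ::= ( E )]
((E))*M => ((E*M))*M   [E ::= E * M]
((E*M))*M => ((M*M))*M   [E ::= M]
((M*M))*M => ((3*M))*M   [M ::= 3]
((3*M))*M => ((3*3))*M   [M ::= 3]
((3*3))*M => ((3*3))*3   [M ::= 3]

E=>E*M=>M*M=>(E)*M=>(M)*M=>((E))*M=>((E*M))*M=>((M*M))*M=>((3*M))*M=>((3*3))*M=>((3*3))*3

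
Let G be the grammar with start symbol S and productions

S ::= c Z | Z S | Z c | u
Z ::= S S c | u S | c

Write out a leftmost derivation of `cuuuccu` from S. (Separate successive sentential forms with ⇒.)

S ⇒ ZS ⇒ cS ⇒ cZS ⇒ cuSS ⇒ cuZcS ⇒ cuSSccS ⇒ cuuSccS ⇒ cuuuccS ⇒ cuuuccu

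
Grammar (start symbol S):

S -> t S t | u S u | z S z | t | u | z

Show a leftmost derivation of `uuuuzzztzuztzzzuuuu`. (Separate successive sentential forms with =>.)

S => uSu => uuSuu => uuuSuuu => uuuuSuuuu => uuuuzSzuuuu => uuuuzzSzzuuuu => uuuuzzzSzzzuuuu => uuuuzzztStzzzuuuu => uuuuzzztzSztzzzuuuu => uuuuzzztzuztzzzuuuu

S => uSu   [S -> u S u]
uSu => uuSuu   [S -> u S u]
uuSuu => uuuSuuu   [S -> u S u]
uuuSuuu => uuuuSuuuu   [S -> u S u]
uuuuSuuuu => uuuuzSzuuuu   [S -> z S z]
uuuuzSzuuuu => uuuuzzSzzuuuu   [S -> z S z]
uuuuzzSzzuuuu => uuuuzzzSzzzuuuu   [S -> z S z]
uuuuzzzSzzzuuuu => uuuuzzztStzzzuuuu   [S -> t S t]
uuuuzzztStzzzuuuu => uuuuzzztzSztzzzuuuu   [S -> z S z]
uuuuzzztzSztzzzuuuu => uuuuzzztzuztzzzuuuu   [S -> u]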